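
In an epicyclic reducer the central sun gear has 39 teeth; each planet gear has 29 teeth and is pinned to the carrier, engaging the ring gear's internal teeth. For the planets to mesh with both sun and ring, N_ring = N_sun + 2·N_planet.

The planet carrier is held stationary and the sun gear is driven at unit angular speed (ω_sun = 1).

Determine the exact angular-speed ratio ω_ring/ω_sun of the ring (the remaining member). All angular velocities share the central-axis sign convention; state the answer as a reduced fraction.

-39/97

N_ring = 39 + 2·29 = 97
39(ω_s−ω_c) = −97(ω_r−ω_c),  ω_c=0, ω_s=1
ω_r = 0 − (39/97)(1−0) = -39/97
ω_r/ω_s = -39/97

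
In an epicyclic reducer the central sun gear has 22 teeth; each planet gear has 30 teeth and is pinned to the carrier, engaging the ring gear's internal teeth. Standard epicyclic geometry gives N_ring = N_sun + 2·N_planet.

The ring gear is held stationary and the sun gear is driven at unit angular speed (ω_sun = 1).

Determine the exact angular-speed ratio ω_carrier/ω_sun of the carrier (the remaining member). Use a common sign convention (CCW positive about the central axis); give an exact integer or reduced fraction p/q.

N_ring = 22 + 2·30 = 82
22(ω_s−ω_c) = −82(ω_r−ω_c),  ω_r=0, ω_s=1
22(1−ω_c) = −82(0−ω_c)  ⇒  104ω_c = 22  ⇒  ω_c = 11/52
ω_c/ω_s = 11/52

11/52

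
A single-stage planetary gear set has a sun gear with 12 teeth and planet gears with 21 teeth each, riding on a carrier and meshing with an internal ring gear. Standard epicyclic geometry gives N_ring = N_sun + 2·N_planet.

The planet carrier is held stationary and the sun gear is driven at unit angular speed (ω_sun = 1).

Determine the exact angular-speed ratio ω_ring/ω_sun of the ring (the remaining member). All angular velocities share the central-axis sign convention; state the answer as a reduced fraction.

N_ring = 12 + 2·21 = 54
12(ω_s−ω_c) = −54(ω_r−ω_c),  ω_c=0, ω_s=1
ω_r = 0 − (12/54)(1−0) = -2/9
ω_r/ω_s = -2/9

-2/9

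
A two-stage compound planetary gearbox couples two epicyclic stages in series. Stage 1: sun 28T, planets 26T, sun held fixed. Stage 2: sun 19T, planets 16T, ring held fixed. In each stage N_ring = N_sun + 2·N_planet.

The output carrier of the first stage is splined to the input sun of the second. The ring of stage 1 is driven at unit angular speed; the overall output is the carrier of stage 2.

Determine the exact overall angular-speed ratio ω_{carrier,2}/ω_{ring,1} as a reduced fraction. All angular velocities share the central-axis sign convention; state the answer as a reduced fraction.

Stage 1: N_ring = 28 + 2·26 = 80
Stage 1: 28(ω_s−ω_c) = −80(ω_r−ω_c),  ω_s=0, ω_r=1
Stage 1: 28(0−ω_c) = −80(1−ω_c)  ⇒  108ω_c = 80  ⇒  ω_c = 20/27
  ⇒ ω_c¹/ω_r¹ = 20/27
Stage 2: N_ring = 19 + 2·16 = 51
Stage 2: 19(ω_s−ω_c) = −51(ω_r−ω_c),  ω_r=0, ω_s=1
Stage 2: 19(1−ω_c) = −51(0−ω_c)  ⇒  70ω_c = 19  ⇒  ω_c = 19/70
  ⇒ ω_c²/ω_s² = 19/70
Coupling ω_s² = ω_c¹ ⇒ overall = 20/27 × 19/70 = 38/189

38/189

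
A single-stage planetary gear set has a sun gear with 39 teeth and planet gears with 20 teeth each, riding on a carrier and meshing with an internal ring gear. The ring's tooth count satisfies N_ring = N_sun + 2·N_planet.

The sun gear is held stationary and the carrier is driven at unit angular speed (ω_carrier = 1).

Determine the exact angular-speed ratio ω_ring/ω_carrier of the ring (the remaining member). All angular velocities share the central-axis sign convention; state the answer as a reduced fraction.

118/79

N_ring = 39 + 2·20 = 79
39(ω_s−ω_c) = −79(ω_r−ω_c),  ω_s=0, ω_c=1
ω_r = 1 − (39/79)(0−1) = 118/79
ω_r/ω_c = 118/79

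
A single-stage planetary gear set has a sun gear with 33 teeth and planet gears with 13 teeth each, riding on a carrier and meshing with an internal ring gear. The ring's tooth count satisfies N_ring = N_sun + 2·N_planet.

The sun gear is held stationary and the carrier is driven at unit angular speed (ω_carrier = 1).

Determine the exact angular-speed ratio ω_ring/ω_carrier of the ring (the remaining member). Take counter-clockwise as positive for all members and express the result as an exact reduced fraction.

92/59

N_ring = 33 + 2·13 = 59
33(ω_s−ω_c) = −59(ω_r−ω_c),  ω_s=0, ω_c=1
ω_r = 1 − (33/59)(0−1) = 92/59
ω_r/ω_c = 92/59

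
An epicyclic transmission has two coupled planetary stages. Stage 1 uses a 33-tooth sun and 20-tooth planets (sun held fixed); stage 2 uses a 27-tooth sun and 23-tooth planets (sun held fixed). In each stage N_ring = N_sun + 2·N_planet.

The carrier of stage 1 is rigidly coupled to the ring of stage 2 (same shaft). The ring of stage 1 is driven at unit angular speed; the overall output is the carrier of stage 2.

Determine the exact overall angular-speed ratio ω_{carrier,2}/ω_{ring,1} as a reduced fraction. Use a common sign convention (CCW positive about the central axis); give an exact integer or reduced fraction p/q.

5329/10600

Stage 1: N_ring = 33 + 2·20 = 73
Stage 1: 33(ω_s−ω_c) = −73(ω_r−ω_c),  ω_s=0, ω_r=1
Stage 1: 33(0−ω_c) = −73(1−ω_c)  ⇒  106ω_c = 73  ⇒  ω_c = 73/106
  ⇒ ω_c¹/ω_r¹ = 73/106
Stage 2: N_ring = 27 + 2·23 = 73
Stage 2: 27(ω_s−ω_c) = −73(ω_r−ω_c),  ω_s=0, ω_r=1
Stage 2: 27(0−ω_c) = −73(1−ω_c)  ⇒  100ω_c = 73  ⇒  ω_c = 73/100
  ⇒ ω_c²/ω_r² = 73/100
Coupling ω_r² = ω_c¹ ⇒ overall = 73/106 × 73/100 = 5329/10600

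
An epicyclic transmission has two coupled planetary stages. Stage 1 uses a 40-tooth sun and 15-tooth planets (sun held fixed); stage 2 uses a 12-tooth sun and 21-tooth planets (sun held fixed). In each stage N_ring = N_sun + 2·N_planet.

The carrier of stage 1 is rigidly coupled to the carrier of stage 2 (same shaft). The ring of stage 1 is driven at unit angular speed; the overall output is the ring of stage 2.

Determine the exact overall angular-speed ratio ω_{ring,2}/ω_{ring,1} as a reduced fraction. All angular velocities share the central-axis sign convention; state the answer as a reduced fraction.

Stage 1: N_ring = 40 + 2·15 = 70
Stage 1: 40(ω_s−ω_c) = −70(ω_r−ω_c),  ω_s=0, ω_r=1
Stage 1: 40(0−ω_c) = −70(1−ω_c)  ⇒  110ω_c = 70  ⇒  ω_c = 7/11
  ⇒ ω_c¹/ω_r¹ = 7/11
Stage 2: N_ring = 12 + 2·21 = 54
Stage 2: 12(ω_s−ω_c) = −54(ω_r−ω_c),  ω_s=0, ω_c=1
Stage 2: ω_r = 1 − (12/54)(0−1) = 11/9
  ⇒ ω_r²/ω_c² = 11/9
Coupling ω_c² = ω_c¹ ⇒ overall = 7/11 × 11/9 = 7/9

7/9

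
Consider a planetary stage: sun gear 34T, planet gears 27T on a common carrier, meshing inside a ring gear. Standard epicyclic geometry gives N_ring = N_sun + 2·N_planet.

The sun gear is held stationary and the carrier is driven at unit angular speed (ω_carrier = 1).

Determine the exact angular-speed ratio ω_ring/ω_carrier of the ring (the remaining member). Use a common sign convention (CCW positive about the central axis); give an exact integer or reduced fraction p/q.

61/44

N_ring = 34 + 2·27 = 88
34(ω_s−ω_c) = −88(ω_r−ω_c),  ω_s=0, ω_c=1
ω_r = 1 − (34/88)(0−1) = 61/44
ω_r/ω_c = 61/44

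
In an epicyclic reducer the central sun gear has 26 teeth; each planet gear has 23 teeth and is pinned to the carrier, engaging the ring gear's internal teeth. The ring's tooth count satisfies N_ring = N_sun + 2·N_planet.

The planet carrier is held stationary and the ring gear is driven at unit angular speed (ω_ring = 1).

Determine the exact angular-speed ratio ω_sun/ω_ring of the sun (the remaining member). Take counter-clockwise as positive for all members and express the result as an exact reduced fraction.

N_ring = 26 + 2·23 = 72
26(ω_s−ω_c) = −72(ω_r−ω_c),  ω_c=0, ω_r=1
ω_s = 0 − (72/26)(1−0) = -36/13
ω_s/ω_r = -36/13

-36/13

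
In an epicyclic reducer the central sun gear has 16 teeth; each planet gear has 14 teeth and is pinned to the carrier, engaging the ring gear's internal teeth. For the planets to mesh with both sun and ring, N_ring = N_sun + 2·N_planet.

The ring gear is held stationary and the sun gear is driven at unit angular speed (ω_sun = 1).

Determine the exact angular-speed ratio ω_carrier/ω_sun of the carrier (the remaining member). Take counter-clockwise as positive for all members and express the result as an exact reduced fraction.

N_ring = 16 + 2·14 = 44
16(ω_s−ω_c) = −44(ω_r−ω_c),  ω_r=0, ω_s=1
16(1−ω_c) = −44(0−ω_c)  ⇒  60ω_c = 16  ⇒  ω_c = 4/15
ω_c/ω_s = 4/15

4/15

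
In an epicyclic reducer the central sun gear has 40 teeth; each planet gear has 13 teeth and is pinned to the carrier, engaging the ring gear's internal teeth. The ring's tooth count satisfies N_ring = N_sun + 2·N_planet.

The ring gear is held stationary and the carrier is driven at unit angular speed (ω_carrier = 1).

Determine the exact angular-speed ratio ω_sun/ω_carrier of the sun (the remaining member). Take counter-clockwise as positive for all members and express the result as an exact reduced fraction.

53/20

N_ring = 40 + 2·13 = 66
40(ω_s−ω_c) = −66(ω_r−ω_c),  ω_r=0, ω_c=1
ω_s = 1 − (66/40)(0−1) = 53/20
ω_s/ω_c = 53/20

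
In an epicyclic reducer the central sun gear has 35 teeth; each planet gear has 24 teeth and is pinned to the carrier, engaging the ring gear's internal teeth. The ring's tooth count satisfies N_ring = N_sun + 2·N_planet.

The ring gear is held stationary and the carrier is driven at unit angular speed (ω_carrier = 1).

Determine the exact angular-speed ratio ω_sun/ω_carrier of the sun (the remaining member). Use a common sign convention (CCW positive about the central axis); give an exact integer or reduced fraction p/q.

118/35

N_ring = 35 + 2·24 = 83
35(ω_s−ω_c) = −83(ω_r−ω_c),  ω_r=0, ω_c=1
ω_s = 1 − (83/35)(0−1) = 118/35
ω_s/ω_c = 118/35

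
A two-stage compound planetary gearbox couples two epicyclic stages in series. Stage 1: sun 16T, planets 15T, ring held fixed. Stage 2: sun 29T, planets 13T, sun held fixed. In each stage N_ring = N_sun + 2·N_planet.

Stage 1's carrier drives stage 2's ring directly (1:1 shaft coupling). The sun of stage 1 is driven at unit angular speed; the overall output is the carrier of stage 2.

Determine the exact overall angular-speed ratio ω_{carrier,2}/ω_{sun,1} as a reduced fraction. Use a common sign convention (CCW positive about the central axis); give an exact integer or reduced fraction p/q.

Stage 1: N_ring = 16 + 2·15 = 46
Stage 1: 16(ω_s−ω_c) = −46(ω_r−ω_c),  ω_r=0, ω_s=1
Stage 1: 16(1−ω_c) = −46(0−ω_c)  ⇒  62ω_c = 16  ⇒  ω_c = 8/31
  ⇒ ω_c¹/ω_s¹ = 8/31
Stage 2: N_ring = 29 + 2·13 = 55
Stage 2: 29(ω_s−ω_c) = −55(ω_r−ω_c),  ω_s=0, ω_r=1
Stage 2: 29(0−ω_c) = −55(1−ω_c)  ⇒  84ω_c = 55  ⇒  ω_c = 55/84
  ⇒ ω_c²/ω_r² = 55/84
Coupling ω_r² = ω_c¹ ⇒ overall = 8/31 × 55/84 = 110/651

110/651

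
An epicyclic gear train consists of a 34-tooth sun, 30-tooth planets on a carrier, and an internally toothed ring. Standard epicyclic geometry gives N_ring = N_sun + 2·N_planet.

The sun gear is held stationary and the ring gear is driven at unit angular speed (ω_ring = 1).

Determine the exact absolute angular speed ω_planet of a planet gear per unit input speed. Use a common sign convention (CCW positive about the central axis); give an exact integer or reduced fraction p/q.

N_ring = 34 + 2·30 = 94
34(ω_s−ω_c) = −94(ω_r−ω_c),  ω_s=0, ω_r=1
34(0−ω_c) = −94(1−ω_c)  ⇒  128ω_c = 94  ⇒  ω_c = 47/64
sun–planet: 34·(0−47/64) = −30·(ω_p−ω_c)  ⇒  ω_p−ω_c = −(34/30)·(-47/64) = 799/960
ω_p = 47/64 + 799/960 = 47/30

47/30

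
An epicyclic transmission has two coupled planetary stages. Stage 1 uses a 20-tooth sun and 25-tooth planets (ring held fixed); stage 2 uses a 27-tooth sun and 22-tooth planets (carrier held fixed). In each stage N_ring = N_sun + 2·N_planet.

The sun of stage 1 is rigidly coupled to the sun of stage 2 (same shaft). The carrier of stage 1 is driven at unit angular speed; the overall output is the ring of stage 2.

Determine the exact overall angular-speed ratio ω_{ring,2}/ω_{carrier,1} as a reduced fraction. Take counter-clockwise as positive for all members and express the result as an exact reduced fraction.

-243/142

Stage 1: N_ring = 20 + 2·25 = 70
Stage 1: 20(ω_s−ω_c) = −70(ω_r−ω_c),  ω_r=0, ω_c=1
Stage 1: ω_s = 1 − (70/20)(0−1) = 9/2
  ⇒ ω_s¹/ω_c¹ = 9/2
Stage 2: N_ring = 27 + 2·22 = 71
Stage 2: 27(ω_s−ω_c) = −71(ω_r−ω_c),  ω_c=0, ω_s=1
Stage 2: ω_r = 0 − (27/71)(1−0) = -27/71
  ⇒ ω_r²/ω_s² = -27/71
Coupling ω_s² = ω_s¹ ⇒ overall = 9/2 × -27/71 = -243/142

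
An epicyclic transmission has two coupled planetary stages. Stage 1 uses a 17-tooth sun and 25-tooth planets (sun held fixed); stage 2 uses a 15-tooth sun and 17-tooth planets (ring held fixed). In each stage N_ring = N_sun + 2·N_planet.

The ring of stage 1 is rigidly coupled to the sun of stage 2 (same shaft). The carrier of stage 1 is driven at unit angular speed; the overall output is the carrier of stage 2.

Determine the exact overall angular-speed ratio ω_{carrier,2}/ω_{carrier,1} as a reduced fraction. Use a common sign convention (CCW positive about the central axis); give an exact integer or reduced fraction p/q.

315/1072

Stage 1: N_ring = 17 + 2·25 = 67
Stage 1: 17(ω_s−ω_c) = −67(ω_r−ω_c),  ω_s=0, ω_c=1
Stage 1: ω_r = 1 − (17/67)(0−1) = 84/67
  ⇒ ω_r¹/ω_c¹ = 84/67
Stage 2: N_ring = 15 + 2·17 = 49
Stage 2: 15(ω_s−ω_c) = −49(ω_r−ω_c),  ω_r=0, ω_s=1
Stage 2: 15(1−ω_c) = −49(0−ω_c)  ⇒  64ω_c = 15  ⇒  ω_c = 15/64
  ⇒ ω_c²/ω_s² = 15/64
Coupling ω_s² = ω_r¹ ⇒ overall = 84/67 × 15/64 = 315/1072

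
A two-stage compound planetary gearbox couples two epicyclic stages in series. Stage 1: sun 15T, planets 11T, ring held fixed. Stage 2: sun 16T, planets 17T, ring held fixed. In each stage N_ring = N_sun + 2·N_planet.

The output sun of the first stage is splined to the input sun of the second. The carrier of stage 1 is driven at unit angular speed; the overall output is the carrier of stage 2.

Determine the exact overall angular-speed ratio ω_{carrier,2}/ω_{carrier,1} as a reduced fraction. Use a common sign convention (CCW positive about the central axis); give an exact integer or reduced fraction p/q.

Stage 1: N_ring = 15 + 2·11 = 37
Stage 1: 15(ω_s−ω_c) = −37(ω_r−ω_c),  ω_r=0, ω_c=1
Stage 1: ω_s = 1 − (37/15)(0−1) = 52/15
  ⇒ ω_s¹/ω_c¹ = 52/15
Stage 2: N_ring = 16 + 2·17 = 50
Stage 2: 16(ω_s−ω_c) = −50(ω_r−ω_c),  ω_r=0, ω_s=1
Stage 2: 16(1−ω_c) = −50(0−ω_c)  ⇒  66ω_c = 16  ⇒  ω_c = 8/33
  ⇒ ω_c²/ω_s² = 8/33
Coupling ω_s² = ω_s¹ ⇒ overall = 52/15 × 8/33 = 416/495

416/495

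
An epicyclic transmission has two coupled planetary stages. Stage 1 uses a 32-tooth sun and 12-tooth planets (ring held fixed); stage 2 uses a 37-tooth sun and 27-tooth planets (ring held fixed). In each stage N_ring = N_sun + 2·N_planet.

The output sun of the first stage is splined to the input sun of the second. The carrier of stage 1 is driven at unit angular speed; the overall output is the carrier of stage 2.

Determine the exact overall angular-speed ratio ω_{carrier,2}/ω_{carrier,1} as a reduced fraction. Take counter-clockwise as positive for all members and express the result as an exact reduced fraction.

407/512

Stage 1: N_ring = 32 + 2·12 = 56
Stage 1: 32(ω_s−ω_c) = −56(ω_r−ω_c),  ω_r=0, ω_c=1
Stage 1: ω_s = 1 − (56/32)(0−1) = 11/4
  ⇒ ω_s¹/ω_c¹ = 11/4
Stage 2: N_ring = 37 + 2·27 = 91
Stage 2: 37(ω_s−ω_c) = −91(ω_r−ω_c),  ω_r=0, ω_s=1
Stage 2: 37(1−ω_c) = −91(0−ω_c)  ⇒  128ω_c = 37  ⇒  ω_c = 37/128
  ⇒ ω_c²/ω_s² = 37/128
Coupling ω_s² = ω_s¹ ⇒ overall = 11/4 × 37/128 = 407/512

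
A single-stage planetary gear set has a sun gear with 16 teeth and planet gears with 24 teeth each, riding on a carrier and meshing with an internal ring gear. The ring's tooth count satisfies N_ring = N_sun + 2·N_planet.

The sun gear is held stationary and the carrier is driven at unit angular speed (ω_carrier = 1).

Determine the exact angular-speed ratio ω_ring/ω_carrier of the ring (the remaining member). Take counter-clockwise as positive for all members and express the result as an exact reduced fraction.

N_ring = 16 + 2·24 = 64
16(ω_s−ω_c) = −64(ω_r−ω_c),  ω_s=0, ω_c=1
ω_r = 1 − (16/64)(0−1) = 5/4
ω_r/ω_c = 5/4

5/4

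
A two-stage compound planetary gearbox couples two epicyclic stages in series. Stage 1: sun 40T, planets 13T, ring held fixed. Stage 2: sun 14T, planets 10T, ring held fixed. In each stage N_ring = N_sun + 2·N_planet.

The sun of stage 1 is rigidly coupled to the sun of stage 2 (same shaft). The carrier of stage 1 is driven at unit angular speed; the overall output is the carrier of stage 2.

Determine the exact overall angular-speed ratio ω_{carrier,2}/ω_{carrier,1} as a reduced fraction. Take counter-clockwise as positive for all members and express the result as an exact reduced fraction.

Stage 1: N_ring = 40 + 2·13 = 66
Stage 1: 40(ω_s−ω_c) = −66(ω_r−ω_c),  ω_r=0, ω_c=1
Stage 1: ω_s = 1 − (66/40)(0−1) = 53/20
  ⇒ ω_s¹/ω_c¹ = 53/20
Stage 2: N_ring = 14 + 2·10 = 34
Stage 2: 14(ω_s−ω_c) = −34(ω_r−ω_c),  ω_r=0, ω_s=1
Stage 2: 14(1−ω_c) = −34(0−ω_c)  ⇒  48ω_c = 14  ⇒  ω_c = 7/24
  ⇒ ω_c²/ω_s² = 7/24
Coupling ω_s² = ω_s¹ ⇒ overall = 53/20 × 7/24 = 371/480

371/480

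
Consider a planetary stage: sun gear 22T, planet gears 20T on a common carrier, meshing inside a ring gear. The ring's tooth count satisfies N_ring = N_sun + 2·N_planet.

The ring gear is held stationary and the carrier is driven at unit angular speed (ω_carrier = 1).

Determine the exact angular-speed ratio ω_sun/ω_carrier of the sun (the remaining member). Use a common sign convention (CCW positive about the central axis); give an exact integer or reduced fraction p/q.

N_ring = 22 + 2·20 = 62
22(ω_s−ω_c) = −62(ω_r−ω_c),  ω_r=0, ω_c=1
ω_s = 1 − (62/22)(0−1) = 42/11
ω_s/ω_c = 42/11

42/11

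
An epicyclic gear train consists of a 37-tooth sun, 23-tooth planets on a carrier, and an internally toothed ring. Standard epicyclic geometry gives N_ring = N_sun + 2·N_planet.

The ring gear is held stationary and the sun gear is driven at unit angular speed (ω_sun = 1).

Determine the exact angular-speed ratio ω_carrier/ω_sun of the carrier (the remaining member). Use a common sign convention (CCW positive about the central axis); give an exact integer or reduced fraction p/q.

N_ring = 37 + 2·23 = 83
37(ω_s−ω_c) = −83(ω_r−ω_c),  ω_r=0, ω_s=1
37(1−ω_c) = −83(0−ω_c)  ⇒  120ω_c = 37  ⇒  ω_c = 37/120
ω_c/ω_s = 37/120

37/120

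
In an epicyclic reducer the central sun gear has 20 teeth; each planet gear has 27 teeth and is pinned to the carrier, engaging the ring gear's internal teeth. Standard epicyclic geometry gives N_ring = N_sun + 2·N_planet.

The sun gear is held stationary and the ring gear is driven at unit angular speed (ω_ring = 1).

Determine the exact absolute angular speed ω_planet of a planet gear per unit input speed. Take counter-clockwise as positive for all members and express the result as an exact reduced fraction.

N_ring = 20 + 2·27 = 74
20(ω_s−ω_c) = −74(ω_r−ω_c),  ω_s=0, ω_r=1
20(0−ω_c) = −74(1−ω_c)  ⇒  94ω_c = 74  ⇒  ω_c = 37/47
sun–planet: 20·(0−37/47) = −27·(ω_p−ω_c)  ⇒  ω_p−ω_c = −(20/27)·(-37/47) = 740/1269
ω_p = 37/47 + 740/1269 = 37/27

37/27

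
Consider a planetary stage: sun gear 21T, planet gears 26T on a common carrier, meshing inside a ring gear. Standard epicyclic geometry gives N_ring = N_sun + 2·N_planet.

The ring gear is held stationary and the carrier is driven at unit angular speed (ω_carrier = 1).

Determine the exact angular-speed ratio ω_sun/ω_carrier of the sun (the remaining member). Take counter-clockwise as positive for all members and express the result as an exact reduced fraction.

94/21

N_ring = 21 + 2·26 = 73
21(ω_s−ω_c) = −73(ω_r−ω_c),  ω_r=0, ω_c=1
ω_s = 1 − (73/21)(0−1) = 94/21
ω_s/ω_c = 94/21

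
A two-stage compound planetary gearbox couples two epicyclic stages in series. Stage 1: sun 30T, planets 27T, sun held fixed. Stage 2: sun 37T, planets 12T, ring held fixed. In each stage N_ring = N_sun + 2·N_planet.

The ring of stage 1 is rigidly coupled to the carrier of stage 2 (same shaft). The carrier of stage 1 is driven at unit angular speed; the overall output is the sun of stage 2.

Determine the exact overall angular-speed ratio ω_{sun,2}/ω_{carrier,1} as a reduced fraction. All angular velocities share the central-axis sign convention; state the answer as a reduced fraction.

Stage 1: N_ring = 30 + 2·27 = 84
Stage 1: 30(ω_s−ω_c) = −84(ω_r−ω_c),  ω_s=0, ω_c=1
Stage 1: ω_r = 1 − (30/84)(0−1) = 19/14
  ⇒ ω_r¹/ω_c¹ = 19/14
Stage 2: N_ring = 37 + 2·12 = 61
Stage 2: 37(ω_s−ω_c) = −61(ω_r−ω_c),  ω_r=0, ω_c=1
Stage 2: ω_s = 1 − (61/37)(0−1) = 98/37
  ⇒ ω_s²/ω_c² = 98/37
Coupling ω_c² = ω_r¹ ⇒ overall = 19/14 × 98/37 = 133/37

133/37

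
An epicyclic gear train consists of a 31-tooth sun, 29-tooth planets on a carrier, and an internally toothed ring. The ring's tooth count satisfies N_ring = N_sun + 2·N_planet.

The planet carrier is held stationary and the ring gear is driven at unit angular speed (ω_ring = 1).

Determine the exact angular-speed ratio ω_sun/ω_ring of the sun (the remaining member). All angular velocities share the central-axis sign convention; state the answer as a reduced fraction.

-89/31

N_ring = 31 + 2·29 = 89
31(ω_s−ω_c) = −89(ω_r−ω_c),  ω_c=0, ω_r=1
ω_s = 0 − (89/31)(1−0) = -89/31
ω_s/ω_r = -89/31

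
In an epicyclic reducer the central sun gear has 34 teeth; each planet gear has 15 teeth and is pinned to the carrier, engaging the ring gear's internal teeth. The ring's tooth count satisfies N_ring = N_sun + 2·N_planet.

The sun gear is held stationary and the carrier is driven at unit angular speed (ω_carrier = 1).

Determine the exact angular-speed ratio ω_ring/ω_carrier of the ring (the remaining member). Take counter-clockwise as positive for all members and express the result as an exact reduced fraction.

N_ring = 34 + 2·15 = 64
34(ω_s−ω_c) = −64(ω_r−ω_c),  ω_s=0, ω_c=1
ω_r = 1 − (34/64)(0−1) = 49/32
ω_r/ω_c = 49/32

49/32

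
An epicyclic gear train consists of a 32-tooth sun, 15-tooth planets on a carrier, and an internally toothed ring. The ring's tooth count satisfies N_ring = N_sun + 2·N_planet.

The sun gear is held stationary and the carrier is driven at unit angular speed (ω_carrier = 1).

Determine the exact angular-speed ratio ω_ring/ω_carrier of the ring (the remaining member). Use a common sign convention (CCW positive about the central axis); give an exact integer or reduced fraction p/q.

47/31

N_ring = 32 + 2·15 = 62
32(ω_s−ω_c) = −62(ω_r−ω_c),  ω_s=0, ω_c=1
ω_r = 1 − (32/62)(0−1) = 47/31
ω_r/ω_c = 47/31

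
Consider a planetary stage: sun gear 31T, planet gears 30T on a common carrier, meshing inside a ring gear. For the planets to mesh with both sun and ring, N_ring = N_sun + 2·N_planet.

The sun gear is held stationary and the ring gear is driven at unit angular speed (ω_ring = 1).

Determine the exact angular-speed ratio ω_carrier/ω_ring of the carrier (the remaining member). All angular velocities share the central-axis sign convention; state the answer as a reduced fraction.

91/122

N_ring = 31 + 2·30 = 91
31(ω_s−ω_c) = −91(ω_r−ω_c),  ω_s=0, ω_r=1
31(0−ω_c) = −91(1−ω_c)  ⇒  122ω_c = 91  ⇒  ω_c = 91/122
ω_c/ω_r = 91/122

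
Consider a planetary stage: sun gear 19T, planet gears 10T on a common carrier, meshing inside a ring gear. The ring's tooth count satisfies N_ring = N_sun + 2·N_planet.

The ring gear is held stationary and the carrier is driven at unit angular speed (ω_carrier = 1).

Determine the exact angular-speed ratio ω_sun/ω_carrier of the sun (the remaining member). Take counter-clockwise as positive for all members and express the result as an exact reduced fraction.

58/19

N_ring = 19 + 2·10 = 39
19(ω_s−ω_c) = −39(ω_r−ω_c),  ω_r=0, ω_c=1
ω_s = 1 − (39/19)(0−1) = 58/19
ω_s/ω_c = 58/19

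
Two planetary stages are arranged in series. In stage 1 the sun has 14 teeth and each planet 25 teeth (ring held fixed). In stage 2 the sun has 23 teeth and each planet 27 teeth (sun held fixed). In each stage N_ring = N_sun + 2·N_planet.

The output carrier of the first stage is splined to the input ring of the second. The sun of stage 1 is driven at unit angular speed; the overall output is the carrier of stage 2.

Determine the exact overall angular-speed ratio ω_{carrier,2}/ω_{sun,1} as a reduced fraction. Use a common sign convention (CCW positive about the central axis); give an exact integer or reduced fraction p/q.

539/3900

Stage 1: N_ring = 14 + 2·25 = 64
Stage 1: 14(ω_s−ω_c) = −64(ω_r−ω_c),  ω_r=0, ω_s=1
Stage 1: 14(1−ω_c) = −64(0−ω_c)  ⇒  78ω_c = 14  ⇒  ω_c = 7/39
  ⇒ ω_c¹/ω_s¹ = 7/39
Stage 2: N_ring = 23 + 2·27 = 77
Stage 2: 23(ω_s−ω_c) = −77(ω_r−ω_c),  ω_s=0, ω_r=1
Stage 2: 23(0−ω_c) = −77(1−ω_c)  ⇒  100ω_c = 77  ⇒  ω_c = 77/100
  ⇒ ω_c²/ω_r² = 77/100
Coupling ω_r² = ω_c¹ ⇒ overall = 7/39 × 77/100 = 539/3900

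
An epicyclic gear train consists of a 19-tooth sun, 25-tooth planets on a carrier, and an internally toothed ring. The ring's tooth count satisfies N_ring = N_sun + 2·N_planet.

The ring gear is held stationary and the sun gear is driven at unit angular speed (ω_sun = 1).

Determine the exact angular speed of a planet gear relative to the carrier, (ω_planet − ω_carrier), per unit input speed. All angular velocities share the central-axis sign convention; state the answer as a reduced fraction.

-1311/2200

N_ring = 19 + 2·25 = 69
19(ω_s−ω_c) = −69(ω_r−ω_c),  ω_r=0, ω_s=1
19(1−ω_c) = −69(0−ω_c)  ⇒  88ω_c = 19  ⇒  ω_c = 19/88
sun–planet: 19·(1−19/88) = −25·(ω_p−ω_c)  ⇒  ω_p−ω_c = −(19/25)·(69/88) = -1311/2200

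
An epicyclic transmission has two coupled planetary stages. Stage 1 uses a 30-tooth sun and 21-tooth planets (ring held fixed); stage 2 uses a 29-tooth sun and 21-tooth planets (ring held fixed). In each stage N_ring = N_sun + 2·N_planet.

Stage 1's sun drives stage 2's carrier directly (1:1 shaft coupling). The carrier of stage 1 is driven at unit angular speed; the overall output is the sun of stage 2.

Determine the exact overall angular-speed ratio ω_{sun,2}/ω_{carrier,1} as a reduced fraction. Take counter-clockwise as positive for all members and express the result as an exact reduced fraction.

340/29

Stage 1: N_ring = 30 + 2·21 = 72
Stage 1: 30(ω_s−ω_c) = −72(ω_r−ω_c),  ω_r=0, ω_c=1
Stage 1: ω_s = 1 − (72/30)(0−1) = 17/5
  ⇒ ω_s¹/ω_c¹ = 17/5
Stage 2: N_ring = 29 + 2·21 = 71
Stage 2: 29(ω_s−ω_c) = −71(ω_r−ω_c),  ω_r=0, ω_c=1
Stage 2: ω_s = 1 − (71/29)(0−1) = 100/29
  ⇒ ω_s²/ω_c² = 100/29
Coupling ω_c² = ω_s¹ ⇒ overall = 17/5 × 100/29 = 340/29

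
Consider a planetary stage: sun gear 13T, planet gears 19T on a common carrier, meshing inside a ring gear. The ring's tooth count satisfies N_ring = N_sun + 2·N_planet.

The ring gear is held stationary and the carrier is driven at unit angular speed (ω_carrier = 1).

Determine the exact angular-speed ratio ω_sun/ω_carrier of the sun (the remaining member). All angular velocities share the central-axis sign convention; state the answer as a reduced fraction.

64/13

N_ring = 13 + 2·19 = 51
13(ω_s−ω_c) = −51(ω_r−ω_c),  ω_r=0, ω_c=1
ω_s = 1 − (51/13)(0−1) = 64/13
ω_s/ω_c = 64/13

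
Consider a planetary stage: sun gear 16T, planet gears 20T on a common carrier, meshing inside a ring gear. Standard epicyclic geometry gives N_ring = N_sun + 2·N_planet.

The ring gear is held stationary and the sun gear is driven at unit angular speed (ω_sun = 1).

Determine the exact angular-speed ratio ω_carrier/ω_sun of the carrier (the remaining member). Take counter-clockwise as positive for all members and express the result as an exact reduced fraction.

N_ring = 16 + 2·20 = 56
16(ω_s−ω_c) = −56(ω_r−ω_c),  ω_r=0, ω_s=1
16(1−ω_c) = −56(0−ω_c)  ⇒  72ω_c = 16  ⇒  ω_c = 2/9
ω_c/ω_s = 2/9

2/9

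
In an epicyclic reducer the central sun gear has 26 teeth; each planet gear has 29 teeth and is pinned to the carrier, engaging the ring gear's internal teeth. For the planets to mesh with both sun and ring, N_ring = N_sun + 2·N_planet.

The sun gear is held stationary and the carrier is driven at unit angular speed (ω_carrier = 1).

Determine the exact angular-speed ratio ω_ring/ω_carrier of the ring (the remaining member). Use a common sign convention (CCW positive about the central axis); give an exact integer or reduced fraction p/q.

55/42

N_ring = 26 + 2·29 = 84
26(ω_s−ω_c) = −84(ω_r−ω_c),  ω_s=0, ω_c=1
ω_r = 1 − (26/84)(0−1) = 55/42
ω_r/ω_c = 55/42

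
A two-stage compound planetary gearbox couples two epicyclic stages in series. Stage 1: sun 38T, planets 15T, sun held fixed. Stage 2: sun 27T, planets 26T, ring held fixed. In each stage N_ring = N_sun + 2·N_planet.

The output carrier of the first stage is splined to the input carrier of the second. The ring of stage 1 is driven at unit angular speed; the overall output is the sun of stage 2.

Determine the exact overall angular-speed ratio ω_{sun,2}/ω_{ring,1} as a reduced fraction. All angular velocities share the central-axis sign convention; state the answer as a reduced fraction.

68/27

Stage 1: N_ring = 38 + 2·15 = 68
Stage 1: 38(ω_s−ω_c) = −68(ω_r−ω_c),  ω_s=0, ω_r=1
Stage 1: 38(0−ω_c) = −68(1−ω_c)  ⇒  106ω_c = 68  ⇒  ω_c = 34/53
  ⇒ ω_c¹/ω_r¹ = 34/53
Stage 2: N_ring = 27 + 2·26 = 79
Stage 2: 27(ω_s−ω_c) = −79(ω_r−ω_c),  ω_r=0, ω_c=1
Stage 2: ω_s = 1 − (79/27)(0−1) = 106/27
  ⇒ ω_s²/ω_c² = 106/27
Coupling ω_c² = ω_c¹ ⇒ overall = 34/53 × 106/27 = 68/27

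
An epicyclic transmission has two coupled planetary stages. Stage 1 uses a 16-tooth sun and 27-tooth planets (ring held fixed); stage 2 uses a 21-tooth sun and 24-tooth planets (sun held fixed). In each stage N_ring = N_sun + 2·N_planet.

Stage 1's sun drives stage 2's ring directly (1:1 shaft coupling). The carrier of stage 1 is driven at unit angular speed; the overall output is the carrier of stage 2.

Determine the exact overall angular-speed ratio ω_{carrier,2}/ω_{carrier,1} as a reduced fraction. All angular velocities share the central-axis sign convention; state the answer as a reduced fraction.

989/240

Stage 1: N_ring = 16 + 2·27 = 70
Stage 1: 16(ω_s−ω_c) = −70(ω_r−ω_c),  ω_r=0, ω_c=1
Stage 1: ω_s = 1 − (70/16)(0−1) = 43/8
  ⇒ ω_s¹/ω_c¹ = 43/8
Stage 2: N_ring = 21 + 2·24 = 69
Stage 2: 21(ω_s−ω_c) = −69(ω_r−ω_c),  ω_s=0, ω_r=1
Stage 2: 21(0−ω_c) = −69(1−ω_c)  ⇒  90ω_c = 69  ⇒  ω_c = 23/30
  ⇒ ω_c²/ω_r² = 23/30
Coupling ω_r² = ω_s¹ ⇒ overall = 43/8 × 23/30 = 989/240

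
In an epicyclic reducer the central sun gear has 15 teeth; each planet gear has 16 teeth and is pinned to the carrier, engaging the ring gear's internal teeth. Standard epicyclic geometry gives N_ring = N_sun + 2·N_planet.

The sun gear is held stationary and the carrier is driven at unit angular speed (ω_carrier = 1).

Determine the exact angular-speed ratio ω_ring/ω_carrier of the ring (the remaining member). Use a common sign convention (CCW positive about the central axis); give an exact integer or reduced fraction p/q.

62/47

N_ring = 15 + 2·16 = 47
15(ω_s−ω_c) = −47(ω_r−ω_c),  ω_s=0, ω_c=1
ω_r = 1 − (15/47)(0−1) = 62/47
ω_r/ω_c = 62/47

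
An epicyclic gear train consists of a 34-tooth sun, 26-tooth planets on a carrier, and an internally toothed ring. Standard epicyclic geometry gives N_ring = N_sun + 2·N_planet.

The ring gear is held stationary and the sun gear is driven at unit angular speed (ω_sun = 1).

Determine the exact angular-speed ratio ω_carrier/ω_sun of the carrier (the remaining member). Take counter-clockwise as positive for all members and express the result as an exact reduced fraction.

17/60

N_ring = 34 + 2·26 = 86
34(ω_s−ω_c) = −86(ω_r−ω_c),  ω_r=0, ω_s=1
34(1−ω_c) = −86(0−ω_c)  ⇒  120ω_c = 34  ⇒  ω_c = 17/60
ω_c/ω_s = 17/60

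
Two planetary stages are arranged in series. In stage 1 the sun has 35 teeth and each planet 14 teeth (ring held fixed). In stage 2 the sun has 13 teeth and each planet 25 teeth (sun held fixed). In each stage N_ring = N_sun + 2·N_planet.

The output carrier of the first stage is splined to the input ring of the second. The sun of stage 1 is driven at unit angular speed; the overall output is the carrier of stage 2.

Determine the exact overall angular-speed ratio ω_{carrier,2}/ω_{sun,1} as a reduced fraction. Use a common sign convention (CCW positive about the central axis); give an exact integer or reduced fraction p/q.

Stage 1: N_ring = 35 + 2·14 = 63
Stage 1: 35(ω_s−ω_c) = −63(ω_r−ω_c),  ω_r=0, ω_s=1
Stage 1: 35(1−ω_c) = −63(0−ω_c)  ⇒  98ω_c = 35  ⇒  ω_c = 5/14
  ⇒ ω_c¹/ω_s¹ = 5/14
Stage 2: N_ring = 13 + 2·25 = 63
Stage 2: 13(ω_s−ω_c) = −63(ω_r−ω_c),  ω_s=0, ω_r=1
Stage 2: 13(0−ω_c) = −63(1−ω_c)  ⇒  76ω_c = 63  ⇒  ω_c = 63/76
  ⇒ ω_c²/ω_r² = 63/76
Coupling ω_r² = ω_c¹ ⇒ overall = 5/14 × 63/76 = 45/152

45/152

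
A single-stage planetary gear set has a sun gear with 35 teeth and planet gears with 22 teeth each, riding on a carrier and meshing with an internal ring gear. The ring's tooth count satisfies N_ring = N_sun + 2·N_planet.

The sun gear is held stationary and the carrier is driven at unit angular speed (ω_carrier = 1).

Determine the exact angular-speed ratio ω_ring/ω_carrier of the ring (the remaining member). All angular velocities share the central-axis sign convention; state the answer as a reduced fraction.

N_ring = 35 + 2·22 = 79
35(ω_s−ω_c) = −79(ω_r−ω_c),  ω_s=0, ω_c=1
ω_r = 1 − (35/79)(0−1) = 114/79
ω_r/ω_c = 114/79

114/79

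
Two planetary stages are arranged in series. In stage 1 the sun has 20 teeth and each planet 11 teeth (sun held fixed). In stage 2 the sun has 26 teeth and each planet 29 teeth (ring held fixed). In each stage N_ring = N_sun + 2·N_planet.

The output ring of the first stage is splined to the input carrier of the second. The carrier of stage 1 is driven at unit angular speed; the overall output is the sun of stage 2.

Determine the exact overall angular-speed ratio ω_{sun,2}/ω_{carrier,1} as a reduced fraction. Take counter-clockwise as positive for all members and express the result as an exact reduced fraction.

1705/273

Stage 1: N_ring = 20 + 2·11 = 42
Stage 1: 20(ω_s−ω_c) = −42(ω_r−ω_c),  ω_s=0, ω_c=1
Stage 1: ω_r = 1 − (20/42)(0−1) = 31/21
  ⇒ ω_r¹/ω_c¹ = 31/21
Stage 2: N_ring = 26 + 2·29 = 84
Stage 2: 26(ω_s−ω_c) = −84(ω_r−ω_c),  ω_r=0, ω_c=1
Stage 2: ω_s = 1 − (84/26)(0−1) = 55/13
  ⇒ ω_s²/ω_c² = 55/13
Coupling ω_c² = ω_r¹ ⇒ overall = 31/21 × 55/13 = 1705/273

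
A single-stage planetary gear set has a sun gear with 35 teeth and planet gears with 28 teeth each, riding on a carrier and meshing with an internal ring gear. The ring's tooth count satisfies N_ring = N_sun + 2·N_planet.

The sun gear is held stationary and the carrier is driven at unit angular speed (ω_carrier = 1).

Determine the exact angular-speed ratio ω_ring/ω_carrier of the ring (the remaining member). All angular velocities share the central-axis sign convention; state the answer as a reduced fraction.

N_ring = 35 + 2·28 = 91
35(ω_s−ω_c) = −91(ω_r−ω_c),  ω_s=0, ω_c=1
ω_r = 1 − (35/91)(0−1) = 18/13
ω_r/ω_c = 18/13

18/13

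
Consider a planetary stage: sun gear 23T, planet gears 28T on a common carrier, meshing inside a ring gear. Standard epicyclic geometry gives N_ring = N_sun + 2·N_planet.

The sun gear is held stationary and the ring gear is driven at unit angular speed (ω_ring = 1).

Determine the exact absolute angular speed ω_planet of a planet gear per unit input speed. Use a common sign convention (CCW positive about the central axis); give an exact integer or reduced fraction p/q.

N_ring = 23 + 2·28 = 79
23(ω_s−ω_c) = −79(ω_r−ω_c),  ω_s=0, ω_r=1
23(0−ω_c) = −79(1−ω_c)  ⇒  102ω_c = 79  ⇒  ω_c = 79/102
sun–planet: 23·(0−79/102) = −28·(ω_p−ω_c)  ⇒  ω_p−ω_c = −(23/28)·(-79/102) = 1817/2856
ω_p = 79/102 + 1817/2856 = 79/56

79/56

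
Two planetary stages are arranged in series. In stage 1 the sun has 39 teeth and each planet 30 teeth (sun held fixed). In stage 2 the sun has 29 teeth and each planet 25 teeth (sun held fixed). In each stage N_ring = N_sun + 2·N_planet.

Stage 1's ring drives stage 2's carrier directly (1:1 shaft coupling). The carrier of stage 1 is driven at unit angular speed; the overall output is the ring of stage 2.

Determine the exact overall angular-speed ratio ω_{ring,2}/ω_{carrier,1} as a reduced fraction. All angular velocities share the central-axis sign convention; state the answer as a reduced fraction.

1656/869

Stage 1: N_ring = 39 + 2·30 = 99
Stage 1: 39(ω_s−ω_c) = −99(ω_r−ω_c),  ω_s=0, ω_c=1
Stage 1: ω_r = 1 − (39/99)(0−1) = 46/33
  ⇒ ω_r¹/ω_c¹ = 46/33
Stage 2: N_ring = 29 + 2·25 = 79
Stage 2: 29(ω_s−ω_c) = −79(ω_r−ω_c),  ω_s=0, ω_c=1
Stage 2: ω_r = 1 − (29/79)(0−1) = 108/79
  ⇒ ω_r²/ω_c² = 108/79
Coupling ω_c² = ω_r¹ ⇒ overall = 46/33 × 108/79 = 1656/869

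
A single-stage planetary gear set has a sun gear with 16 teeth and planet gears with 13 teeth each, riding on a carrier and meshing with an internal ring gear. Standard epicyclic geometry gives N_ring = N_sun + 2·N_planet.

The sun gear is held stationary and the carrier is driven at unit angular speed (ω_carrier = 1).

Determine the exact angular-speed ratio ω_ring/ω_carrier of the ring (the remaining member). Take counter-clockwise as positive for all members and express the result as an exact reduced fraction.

N_ring = 16 + 2·13 = 42
16(ω_s−ω_c) = −42(ω_r−ω_c),  ω_s=0, ω_c=1
ω_r = 1 − (16/42)(0−1) = 29/21
ω_r/ω_c = 29/21

29/21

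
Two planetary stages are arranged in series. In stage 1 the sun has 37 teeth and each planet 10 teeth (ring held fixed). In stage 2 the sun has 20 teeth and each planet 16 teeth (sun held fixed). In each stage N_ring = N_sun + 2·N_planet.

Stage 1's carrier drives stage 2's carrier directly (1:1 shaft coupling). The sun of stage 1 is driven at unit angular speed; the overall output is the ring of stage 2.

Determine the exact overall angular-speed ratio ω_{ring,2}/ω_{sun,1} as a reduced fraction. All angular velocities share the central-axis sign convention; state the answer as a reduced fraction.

333/611

Stage 1: N_ring = 37 + 2·10 = 57
Stage 1: 37(ω_s−ω_c) = −57(ω_r−ω_c),  ω_r=0, ω_s=1
Stage 1: 37(1−ω_c) = −57(0−ω_c)  ⇒  94ω_c = 37  ⇒  ω_c = 37/94
  ⇒ ω_c¹/ω_s¹ = 37/94
Stage 2: N_ring = 20 + 2·16 = 52
Stage 2: 20(ω_s−ω_c) = −52(ω_r−ω_c),  ω_s=0, ω_c=1
Stage 2: ω_r = 1 − (20/52)(0−1) = 18/13
  ⇒ ω_r²/ω_c² = 18/13
Coupling ω_c² = ω_c¹ ⇒ overall = 37/94 × 18/13 = 333/611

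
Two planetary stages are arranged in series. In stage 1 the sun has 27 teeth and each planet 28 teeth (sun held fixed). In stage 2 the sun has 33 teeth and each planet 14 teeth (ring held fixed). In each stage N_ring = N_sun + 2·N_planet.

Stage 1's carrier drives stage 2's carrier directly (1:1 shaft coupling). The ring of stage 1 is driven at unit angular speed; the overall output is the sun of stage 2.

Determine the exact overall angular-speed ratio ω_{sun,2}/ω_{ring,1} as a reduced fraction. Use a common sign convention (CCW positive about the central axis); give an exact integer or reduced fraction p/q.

Stage 1: N_ring = 27 + 2·28 = 83
Stage 1: 27(ω_s−ω_c) = −83(ω_r−ω_c),  ω_s=0, ω_r=1
Stage 1: 27(0−ω_c) = −83(1−ω_c)  ⇒  110ω_c = 83  ⇒  ω_c = 83/110
  ⇒ ω_c¹/ω_r¹ = 83/110
Stage 2: N_ring = 33 + 2·14 = 61
Stage 2: 33(ω_s−ω_c) = −61(ω_r−ω_c),  ω_r=0, ω_c=1
Stage 2: ω_s = 1 − (61/33)(0−1) = 94/33
  ⇒ ω_s²/ω_c² = 94/33
Coupling ω_c² = ω_c¹ ⇒ overall = 83/110 × 94/33 = 3901/1815

3901/1815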